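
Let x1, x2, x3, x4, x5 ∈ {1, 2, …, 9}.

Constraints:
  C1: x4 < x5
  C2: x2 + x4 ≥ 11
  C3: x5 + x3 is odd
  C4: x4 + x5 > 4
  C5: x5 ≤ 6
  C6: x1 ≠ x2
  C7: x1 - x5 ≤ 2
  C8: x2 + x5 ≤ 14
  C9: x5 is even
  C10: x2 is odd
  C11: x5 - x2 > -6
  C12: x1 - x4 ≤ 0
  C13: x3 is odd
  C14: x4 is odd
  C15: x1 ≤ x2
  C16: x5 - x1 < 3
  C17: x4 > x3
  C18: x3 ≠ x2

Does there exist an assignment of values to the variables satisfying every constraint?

Setting (x1, x2, x3, x4, x5) = (3, 9, 1, 3, 4) satisfies everything: constraint 2: x2 + x4 = 12; constraint 4: x4 + x5 = 7, and the others follow.

Satisfiable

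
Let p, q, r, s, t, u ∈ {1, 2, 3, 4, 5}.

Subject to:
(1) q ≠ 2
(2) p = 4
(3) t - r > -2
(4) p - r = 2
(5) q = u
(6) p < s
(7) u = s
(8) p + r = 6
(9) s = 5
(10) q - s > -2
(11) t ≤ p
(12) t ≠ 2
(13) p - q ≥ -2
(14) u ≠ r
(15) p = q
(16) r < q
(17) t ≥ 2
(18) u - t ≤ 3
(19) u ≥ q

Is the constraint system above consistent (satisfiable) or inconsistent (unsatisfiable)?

Constraint 2 fixes p = 4 and constraint 9 fixes s = 5. Constraints 5, 7, and 15 give p = q = u = s, so p = s. But 4 ≠ 5 — contradiction.

Unsatisfiable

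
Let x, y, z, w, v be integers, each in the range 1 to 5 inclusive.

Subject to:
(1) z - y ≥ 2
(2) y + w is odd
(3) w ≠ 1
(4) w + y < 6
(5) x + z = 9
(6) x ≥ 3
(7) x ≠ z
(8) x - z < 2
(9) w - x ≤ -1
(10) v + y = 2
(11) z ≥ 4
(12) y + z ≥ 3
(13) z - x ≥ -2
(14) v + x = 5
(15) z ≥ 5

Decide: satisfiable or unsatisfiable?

Satisfiable

Try x = 4, y = 1, z = 5, w = 2, v = 1.
Check constraint 1: z - y = 4; constraint 4: w + y = 3. The remaining constraints are straightforward to verify.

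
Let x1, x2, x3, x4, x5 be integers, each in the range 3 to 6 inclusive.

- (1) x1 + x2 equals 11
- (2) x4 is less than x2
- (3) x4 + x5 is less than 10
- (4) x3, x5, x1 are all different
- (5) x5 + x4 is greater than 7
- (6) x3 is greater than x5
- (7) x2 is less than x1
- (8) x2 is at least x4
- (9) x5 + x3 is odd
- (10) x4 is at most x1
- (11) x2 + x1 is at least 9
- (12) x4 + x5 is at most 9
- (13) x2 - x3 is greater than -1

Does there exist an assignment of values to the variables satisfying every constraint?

Satisfiable

Take x1 = 6, x2 = 5, x3 = 5, x4 = 4, x5 = 4. Then constraint 1: x1 + x2 = 11; constraint 3: x4 + x5 = 8, and every other listed constraint is also met.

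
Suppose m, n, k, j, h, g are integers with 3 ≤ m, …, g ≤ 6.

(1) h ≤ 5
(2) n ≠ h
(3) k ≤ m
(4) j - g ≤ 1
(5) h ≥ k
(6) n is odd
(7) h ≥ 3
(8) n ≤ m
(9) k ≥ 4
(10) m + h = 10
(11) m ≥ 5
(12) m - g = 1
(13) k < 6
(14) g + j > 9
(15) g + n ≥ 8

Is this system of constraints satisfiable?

Try m = 6, n = 3, k = 4, j = 6, h = 4, g = 5.
Check constraint 4: j - g = 1; constraint 10: m + h = 10; constraint 12: m - g = 1. The remaining constraints are straightforward to verify.

Satisfiable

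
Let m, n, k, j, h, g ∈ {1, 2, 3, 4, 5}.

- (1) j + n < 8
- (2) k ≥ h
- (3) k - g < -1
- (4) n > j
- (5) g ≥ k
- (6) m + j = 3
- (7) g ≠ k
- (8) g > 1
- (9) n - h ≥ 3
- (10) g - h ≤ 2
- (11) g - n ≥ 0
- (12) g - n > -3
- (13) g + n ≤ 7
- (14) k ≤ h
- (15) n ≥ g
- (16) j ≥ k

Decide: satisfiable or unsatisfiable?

Unsatisfiable

Constraints 9, 10, and 11 give n − h ≥ 3, h − g ≥ -2, g − n ≥ 0.
Adding all 3 inequalities: the left sides telescope to 0, and the right sides sum to 3 + (-2) + 0 = 1. So 0 ≥ 1, which is false.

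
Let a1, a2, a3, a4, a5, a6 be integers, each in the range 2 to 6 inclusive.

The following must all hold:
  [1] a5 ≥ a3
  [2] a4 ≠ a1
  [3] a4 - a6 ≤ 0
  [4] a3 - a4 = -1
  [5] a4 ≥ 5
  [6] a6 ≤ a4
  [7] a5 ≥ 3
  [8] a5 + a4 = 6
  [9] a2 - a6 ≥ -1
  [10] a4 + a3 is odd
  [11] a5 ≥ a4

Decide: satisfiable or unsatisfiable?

From constraint 7: a5 ≥ 3. From constraint 5: a4 ≥ 5. Hence a5 + a4 ≥ 8. But constraint 8 requires a5 + a4 = 6, and 6 < 8. Contradiction.

Unsatisfiable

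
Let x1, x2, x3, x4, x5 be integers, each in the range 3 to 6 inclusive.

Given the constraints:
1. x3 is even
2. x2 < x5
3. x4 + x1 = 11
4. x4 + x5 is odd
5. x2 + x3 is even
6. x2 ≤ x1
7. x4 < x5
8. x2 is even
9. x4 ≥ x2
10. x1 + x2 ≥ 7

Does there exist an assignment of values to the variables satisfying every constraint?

Setting (x1, x2, x3, x4, x5) = (6, 4, 4, 5, 6) satisfies everything: constraint 3: x4 + x1 = 11; constraint 10: x1 + x2 = 10, and the others follow.

Satisfiable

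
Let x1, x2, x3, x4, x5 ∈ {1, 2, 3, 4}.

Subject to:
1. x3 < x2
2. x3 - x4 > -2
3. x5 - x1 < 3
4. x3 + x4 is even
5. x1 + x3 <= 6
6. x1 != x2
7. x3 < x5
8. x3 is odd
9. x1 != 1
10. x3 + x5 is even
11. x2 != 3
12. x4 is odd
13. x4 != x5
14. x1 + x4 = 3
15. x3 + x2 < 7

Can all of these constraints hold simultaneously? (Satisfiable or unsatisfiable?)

Satisfiable

One satisfying assignment is x1 = 2, x2 = 4, x3 = 1, x4 = 1, x5 = 3.
For the less obvious constraints — constraint 2: x3 - x4 = 0; constraint 3: x5 - x1 = 1 — and the others hold by inspection.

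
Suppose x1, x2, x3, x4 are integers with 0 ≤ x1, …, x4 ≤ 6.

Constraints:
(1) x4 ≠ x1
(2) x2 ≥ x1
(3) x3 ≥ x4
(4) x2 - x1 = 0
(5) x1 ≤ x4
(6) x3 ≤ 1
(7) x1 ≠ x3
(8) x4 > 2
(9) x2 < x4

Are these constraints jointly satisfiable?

Unsatisfiable

From constraint 8: x4 ≥ 3. From constraints 3 and 6: x4 ≤ x3 and x3 ≤ 1, so x4 ≤ 1. But 1 < 3, so no value of x4 works.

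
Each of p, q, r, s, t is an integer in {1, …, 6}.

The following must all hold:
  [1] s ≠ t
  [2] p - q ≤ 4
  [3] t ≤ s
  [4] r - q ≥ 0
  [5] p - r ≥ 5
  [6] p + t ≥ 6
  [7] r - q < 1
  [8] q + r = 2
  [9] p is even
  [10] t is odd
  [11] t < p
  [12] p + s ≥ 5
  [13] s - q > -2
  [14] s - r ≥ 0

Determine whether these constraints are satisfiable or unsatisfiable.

Unsatisfiable

Constraints 2, 4, and 5 give r − q ≥ 0, q − p ≥ -4, p − r ≥ 5.
Adding all 3 inequalities: the left sides telescope to 0, and the right sides sum to 0 + (-4) + 5 = 1. So 0 ≥ 1, which is false.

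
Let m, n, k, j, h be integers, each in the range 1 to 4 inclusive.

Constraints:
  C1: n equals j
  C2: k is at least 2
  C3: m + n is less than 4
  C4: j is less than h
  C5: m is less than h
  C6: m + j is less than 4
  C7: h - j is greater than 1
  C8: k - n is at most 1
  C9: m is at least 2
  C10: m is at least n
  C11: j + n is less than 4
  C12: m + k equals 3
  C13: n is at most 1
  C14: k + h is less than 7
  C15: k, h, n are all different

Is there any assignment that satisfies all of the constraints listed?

From constraint 9: m ≥ 2. From constraint 2: k ≥ 2. Hence m + k ≥ 4. But constraint 12 requires m + k = 3, and 3 < 4. Contradiction.

Unsatisfiable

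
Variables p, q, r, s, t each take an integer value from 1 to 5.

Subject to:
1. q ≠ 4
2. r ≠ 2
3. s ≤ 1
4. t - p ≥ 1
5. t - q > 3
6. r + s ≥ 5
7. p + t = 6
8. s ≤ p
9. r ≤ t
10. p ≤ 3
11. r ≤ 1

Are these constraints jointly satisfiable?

From constraint 11: r ≤ 1. From constraints 8 and 10: s ≤ p ≤ 3. Hence r + s ≤ 4. But constraint 6 requires r + s ≥ 5, and 5 > 4. Contradiction.

Unsatisfiable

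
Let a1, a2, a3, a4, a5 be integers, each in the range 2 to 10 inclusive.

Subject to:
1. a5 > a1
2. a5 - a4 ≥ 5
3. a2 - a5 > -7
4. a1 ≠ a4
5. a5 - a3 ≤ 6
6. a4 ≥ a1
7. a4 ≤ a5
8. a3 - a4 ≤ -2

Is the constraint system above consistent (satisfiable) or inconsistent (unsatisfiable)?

Constraints 2, 5, and 8 give a4 − a3 ≥ 2, a3 − a5 ≥ -6, a5 − a4 ≥ 5.
Adding all 3 inequalities: the left sides telescope to 0, and the right sides sum to 2 + (-6) + 5 = 1. So 0 ≥ 1, which is false.

Unsatisfiable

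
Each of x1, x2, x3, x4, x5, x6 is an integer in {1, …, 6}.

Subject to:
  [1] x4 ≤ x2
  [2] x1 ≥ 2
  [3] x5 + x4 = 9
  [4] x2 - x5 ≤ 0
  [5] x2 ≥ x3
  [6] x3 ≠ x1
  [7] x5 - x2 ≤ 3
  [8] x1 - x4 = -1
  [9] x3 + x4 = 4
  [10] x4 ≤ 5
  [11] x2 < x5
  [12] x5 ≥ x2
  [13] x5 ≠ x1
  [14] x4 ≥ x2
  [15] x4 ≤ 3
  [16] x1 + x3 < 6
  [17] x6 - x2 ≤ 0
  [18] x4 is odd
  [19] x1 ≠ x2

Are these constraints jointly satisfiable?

One satisfying assignment is x1 = 2, x2 = 3, x3 = 1, x4 = 3, x5 = 6, x6 = 2.
For the less obvious constraints — constraint 3: x5 + x4 = 9; constraint 4: x2 - x5 = -3; constraint 7: x5 - x2 = 3 — and the others hold by inspection.

Satisfiable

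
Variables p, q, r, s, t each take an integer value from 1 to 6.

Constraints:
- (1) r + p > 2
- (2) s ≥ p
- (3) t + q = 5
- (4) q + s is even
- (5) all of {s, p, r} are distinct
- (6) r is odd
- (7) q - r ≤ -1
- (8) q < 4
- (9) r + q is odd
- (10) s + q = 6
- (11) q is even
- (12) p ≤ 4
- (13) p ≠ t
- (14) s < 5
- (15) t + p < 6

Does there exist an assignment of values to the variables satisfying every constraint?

Satisfiable

Setting (p, q, r, s, t) = (2, 2, 3, 4, 3) satisfies everything: constraint 1: r + p = 5; constraint 3: t + q = 5, and the others follow.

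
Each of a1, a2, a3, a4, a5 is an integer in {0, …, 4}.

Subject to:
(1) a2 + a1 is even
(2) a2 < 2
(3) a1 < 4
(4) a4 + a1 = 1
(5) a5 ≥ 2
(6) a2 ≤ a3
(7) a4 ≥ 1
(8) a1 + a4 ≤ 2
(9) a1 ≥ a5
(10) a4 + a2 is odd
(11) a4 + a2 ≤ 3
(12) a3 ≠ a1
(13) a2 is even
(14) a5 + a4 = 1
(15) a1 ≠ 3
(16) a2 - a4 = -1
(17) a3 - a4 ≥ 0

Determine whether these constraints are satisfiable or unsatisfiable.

Unsatisfiable

From constraints 5 and 9: a1 ≥ a5 ≥ 2. From constraint 7: a4 ≥ 1. Hence a1 + a4 ≥ 3. But constraint 8 requires a1 + a4 ≤ 2, and 2 < 3. Contradiction.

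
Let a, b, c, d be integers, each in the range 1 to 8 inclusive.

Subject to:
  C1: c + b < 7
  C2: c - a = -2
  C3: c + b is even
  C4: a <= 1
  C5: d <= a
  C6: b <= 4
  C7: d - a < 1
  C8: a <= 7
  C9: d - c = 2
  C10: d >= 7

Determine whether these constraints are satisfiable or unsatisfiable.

Unsatisfiable

From constraint 10: d ≥ 7. From constraints 4 and 5: d ≤ a and a ≤ 1, so d ≤ 1. But 1 < 7, so no value of d works.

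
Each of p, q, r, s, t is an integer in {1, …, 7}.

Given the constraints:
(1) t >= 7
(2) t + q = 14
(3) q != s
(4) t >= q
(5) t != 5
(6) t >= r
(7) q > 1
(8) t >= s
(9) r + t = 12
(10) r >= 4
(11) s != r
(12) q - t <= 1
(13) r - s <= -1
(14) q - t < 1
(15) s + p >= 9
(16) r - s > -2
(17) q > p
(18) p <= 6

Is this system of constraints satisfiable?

Setting (p, q, r, s, t) = (6, 7, 5, 6, 7) satisfies everything: constraint 2: t + q = 14; constraint 9: r + t = 12, and the others follow.

Satisfiable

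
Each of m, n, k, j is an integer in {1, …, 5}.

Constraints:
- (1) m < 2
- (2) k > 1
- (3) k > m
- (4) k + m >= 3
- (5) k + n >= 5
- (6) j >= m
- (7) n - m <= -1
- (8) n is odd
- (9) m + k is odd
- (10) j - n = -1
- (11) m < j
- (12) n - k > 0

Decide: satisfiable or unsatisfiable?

Unsatisfiable

Constraints 3, 7, and 12 give n < m, m < k, k < n. Chaining: n < m < k < n, which forces n < n — impossible.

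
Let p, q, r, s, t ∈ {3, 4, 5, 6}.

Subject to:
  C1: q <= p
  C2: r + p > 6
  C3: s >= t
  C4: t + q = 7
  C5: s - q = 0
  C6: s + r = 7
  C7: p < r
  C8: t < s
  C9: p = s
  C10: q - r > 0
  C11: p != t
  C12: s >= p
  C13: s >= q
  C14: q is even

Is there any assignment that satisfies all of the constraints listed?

Constraints 1, 7, and 10 give q ≤ p, p < r, r < q. Chaining: q ≤ p < r < q, which forces q < q — impossible.

Unsatisfiable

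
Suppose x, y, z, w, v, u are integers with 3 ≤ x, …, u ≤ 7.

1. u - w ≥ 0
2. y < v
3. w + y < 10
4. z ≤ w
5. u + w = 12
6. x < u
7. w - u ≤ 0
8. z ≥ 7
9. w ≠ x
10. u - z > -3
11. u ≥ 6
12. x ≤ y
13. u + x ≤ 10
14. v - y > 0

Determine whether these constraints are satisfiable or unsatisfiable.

From constraint 11: u ≥ 6. From constraints 4 and 8: w ≥ z ≥ 7. Hence u + w ≥ 13. But constraint 5 requires u + w = 12, and 12 < 13. Contradiction.

Unsatisfiable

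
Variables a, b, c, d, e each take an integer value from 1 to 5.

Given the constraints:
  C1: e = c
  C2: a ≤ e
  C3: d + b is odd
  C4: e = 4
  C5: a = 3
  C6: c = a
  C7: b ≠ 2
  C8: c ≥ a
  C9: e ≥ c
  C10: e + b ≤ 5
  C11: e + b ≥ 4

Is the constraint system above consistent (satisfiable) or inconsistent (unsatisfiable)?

Constraint 4 fixes e = 4 and constraint 5 fixes a = 3. Constraints 1 and 6 give e = c = a, so e = a. But 4 ≠ 3 — contradiction.

Unsatisfiable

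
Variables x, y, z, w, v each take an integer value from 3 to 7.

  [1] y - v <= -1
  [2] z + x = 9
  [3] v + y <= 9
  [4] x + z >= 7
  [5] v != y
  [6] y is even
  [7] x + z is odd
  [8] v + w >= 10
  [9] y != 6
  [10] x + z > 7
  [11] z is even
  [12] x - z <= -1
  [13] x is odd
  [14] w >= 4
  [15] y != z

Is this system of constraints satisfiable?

Satisfiable

The assignment x = 3, y = 4, z = 6, w = 7, v = 5 works:
  constraint 1 holds since y - v = -1.
  constraint 2 holds since z + x = 9.
The rest check out directly.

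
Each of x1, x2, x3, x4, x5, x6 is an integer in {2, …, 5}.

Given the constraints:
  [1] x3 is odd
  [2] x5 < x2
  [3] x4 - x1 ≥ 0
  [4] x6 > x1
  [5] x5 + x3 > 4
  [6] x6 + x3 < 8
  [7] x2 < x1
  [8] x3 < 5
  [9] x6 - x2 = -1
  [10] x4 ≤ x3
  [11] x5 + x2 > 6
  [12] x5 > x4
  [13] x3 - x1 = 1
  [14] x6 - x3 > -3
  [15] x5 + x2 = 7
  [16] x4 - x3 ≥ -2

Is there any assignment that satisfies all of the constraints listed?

Constraints 2, 3, 7, and 12 give x2 < x1, x1 ≤ x4, x4 < x5, x5 < x2. Chaining: x2 < x1 ≤ x4 < x5 < x2, which forces x2 < x2 — impossible.

Unsatisfiable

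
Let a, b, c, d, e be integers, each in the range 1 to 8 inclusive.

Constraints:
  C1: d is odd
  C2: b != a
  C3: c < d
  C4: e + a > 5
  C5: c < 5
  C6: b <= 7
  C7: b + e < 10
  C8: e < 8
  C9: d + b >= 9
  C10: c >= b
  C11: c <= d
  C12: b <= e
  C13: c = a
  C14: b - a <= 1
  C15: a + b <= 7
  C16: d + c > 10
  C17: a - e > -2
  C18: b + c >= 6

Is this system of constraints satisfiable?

Satisfiable

Setting (a, b, c, d, e) = (4, 3, 4, 7, 4) satisfies everything: constraint 4: e + a = 8; constraint 7: b + e = 7, and the others follow.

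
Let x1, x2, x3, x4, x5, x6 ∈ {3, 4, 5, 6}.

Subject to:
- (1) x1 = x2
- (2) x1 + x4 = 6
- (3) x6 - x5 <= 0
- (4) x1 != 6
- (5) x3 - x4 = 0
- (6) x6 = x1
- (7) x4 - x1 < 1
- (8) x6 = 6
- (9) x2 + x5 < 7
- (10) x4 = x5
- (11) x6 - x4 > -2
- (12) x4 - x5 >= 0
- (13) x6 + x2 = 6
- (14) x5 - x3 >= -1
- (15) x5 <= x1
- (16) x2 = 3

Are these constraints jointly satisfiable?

Unsatisfiable

Constraint 8 fixes x6 = 6 and constraint 16 fixes x2 = 3. Constraints 1 and 6 give x6 = x1 = x2, so x6 = x2. But 6 ≠ 3 — contradiction.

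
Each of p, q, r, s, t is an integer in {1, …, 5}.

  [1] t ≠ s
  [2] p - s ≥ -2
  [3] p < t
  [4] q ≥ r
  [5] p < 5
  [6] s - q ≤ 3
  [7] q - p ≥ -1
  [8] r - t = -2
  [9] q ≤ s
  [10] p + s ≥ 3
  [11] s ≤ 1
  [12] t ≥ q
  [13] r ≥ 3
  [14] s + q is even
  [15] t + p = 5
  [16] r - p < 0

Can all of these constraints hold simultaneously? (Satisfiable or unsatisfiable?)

From constraints 4 and 13: q ≥ r and r ≥ 3, so q ≥ 3. From constraints 9 and 11: q ≤ s and s ≤ 1, so q ≤ 1. But 1 < 3, so no value of q works.

Unsatisfiable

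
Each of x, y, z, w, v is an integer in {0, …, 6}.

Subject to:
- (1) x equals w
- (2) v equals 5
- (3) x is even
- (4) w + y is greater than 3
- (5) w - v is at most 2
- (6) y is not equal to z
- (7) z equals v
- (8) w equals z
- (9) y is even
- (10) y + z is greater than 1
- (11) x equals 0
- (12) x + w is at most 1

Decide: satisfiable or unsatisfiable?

Unsatisfiable

Constraint 11 fixes x = 0 and constraint 2 fixes v = 5. Constraints 1, 7, and 8 give x = w = z = v, so x = v. But 0 ≠ 5 — contradiction.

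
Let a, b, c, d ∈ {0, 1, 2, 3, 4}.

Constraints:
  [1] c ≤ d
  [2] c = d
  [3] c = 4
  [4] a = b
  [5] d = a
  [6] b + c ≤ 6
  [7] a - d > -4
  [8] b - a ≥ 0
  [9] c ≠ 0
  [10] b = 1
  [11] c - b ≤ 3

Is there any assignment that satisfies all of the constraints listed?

Unsatisfiable

Constraint 3 fixes c = 4 and constraint 10 fixes b = 1. Constraints 2, 4, and 5 give c = d = a = b, so c = b. But 4 ≠ 1 — contradiction.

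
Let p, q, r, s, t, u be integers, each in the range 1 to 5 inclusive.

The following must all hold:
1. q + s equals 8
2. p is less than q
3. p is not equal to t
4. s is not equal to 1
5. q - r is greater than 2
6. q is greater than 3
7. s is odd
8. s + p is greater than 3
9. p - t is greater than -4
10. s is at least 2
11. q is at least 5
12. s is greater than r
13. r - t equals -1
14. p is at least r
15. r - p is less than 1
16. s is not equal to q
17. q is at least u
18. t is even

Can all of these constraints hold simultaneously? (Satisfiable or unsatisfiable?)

One satisfying assignment is p = 1, q = 5, r = 1, s = 3, t = 2, u = 4.
For the less obvious constraints — constraint 1: q + s = 8; constraint 5: q - r = 4; constraint 8: s + p = 4 — and the others hold by inspection.

Satisfiable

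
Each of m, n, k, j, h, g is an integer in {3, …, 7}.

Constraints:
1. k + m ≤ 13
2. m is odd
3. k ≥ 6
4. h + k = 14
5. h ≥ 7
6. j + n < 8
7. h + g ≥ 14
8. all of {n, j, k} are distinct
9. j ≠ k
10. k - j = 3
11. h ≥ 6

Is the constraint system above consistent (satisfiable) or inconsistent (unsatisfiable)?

Try m = 3, n = 3, k = 7, j = 4, h = 7, g = 7.
Check constraint 1: k + m = 10; constraint 4: h + k = 14; constraint 6: j + n = 7. The remaining constraints are straightforward to verify.

Satisfiable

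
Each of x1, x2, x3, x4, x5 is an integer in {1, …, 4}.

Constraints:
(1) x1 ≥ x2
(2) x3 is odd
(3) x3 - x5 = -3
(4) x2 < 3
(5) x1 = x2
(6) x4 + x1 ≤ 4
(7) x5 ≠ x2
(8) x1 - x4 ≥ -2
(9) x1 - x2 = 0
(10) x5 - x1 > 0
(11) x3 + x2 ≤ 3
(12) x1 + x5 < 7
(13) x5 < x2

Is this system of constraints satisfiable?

Unsatisfiable

Constraints 1, 10, and 13 give x2 ≤ x1, x1 < x5, x5 < x2. Chaining: x2 ≤ x1 < x5 < x2, which forces x2 < x2 — impossible.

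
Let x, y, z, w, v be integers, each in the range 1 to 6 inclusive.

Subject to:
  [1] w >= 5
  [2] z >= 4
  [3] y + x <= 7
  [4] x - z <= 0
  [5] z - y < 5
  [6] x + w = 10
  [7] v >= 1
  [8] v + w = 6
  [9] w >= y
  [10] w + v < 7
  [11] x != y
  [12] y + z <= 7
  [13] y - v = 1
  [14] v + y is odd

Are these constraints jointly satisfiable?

Try x = 5, y = 2, z = 5, w = 5, v = 1.
Check constraint 3: y + x = 7; constraint 4: x - z = 0. The remaining constraints are straightforward to verify.

Satisfiable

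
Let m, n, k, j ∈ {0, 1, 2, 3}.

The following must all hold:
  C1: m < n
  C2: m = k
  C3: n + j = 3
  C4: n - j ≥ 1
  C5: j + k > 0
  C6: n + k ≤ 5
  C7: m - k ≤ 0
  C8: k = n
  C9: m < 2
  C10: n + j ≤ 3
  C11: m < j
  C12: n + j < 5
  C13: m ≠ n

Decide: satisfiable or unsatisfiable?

From constraints 2 and 8, m = k = n, so m = n. But constraint 13 says m ≠ n. Contradiction.

Unsatisfiable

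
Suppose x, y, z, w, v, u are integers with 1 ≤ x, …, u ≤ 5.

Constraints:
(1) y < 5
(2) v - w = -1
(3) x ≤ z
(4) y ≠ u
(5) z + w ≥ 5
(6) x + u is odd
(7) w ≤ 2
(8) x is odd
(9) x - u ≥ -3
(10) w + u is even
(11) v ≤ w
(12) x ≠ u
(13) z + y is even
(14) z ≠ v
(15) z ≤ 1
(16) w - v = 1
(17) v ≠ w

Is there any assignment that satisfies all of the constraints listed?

From constraint 15: z ≤ 1. From constraint 7: w ≤ 2. Hence z + w ≤ 3. But constraint 5 requires z + w ≥ 5, and 5 > 3. Contradiction.

Unsatisfiable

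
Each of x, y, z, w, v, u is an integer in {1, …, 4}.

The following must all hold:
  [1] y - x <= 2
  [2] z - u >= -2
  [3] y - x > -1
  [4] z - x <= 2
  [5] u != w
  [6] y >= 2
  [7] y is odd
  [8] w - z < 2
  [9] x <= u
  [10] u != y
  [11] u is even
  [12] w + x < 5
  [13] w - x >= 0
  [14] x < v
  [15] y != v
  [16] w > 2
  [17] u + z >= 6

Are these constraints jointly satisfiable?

Satisfiable

Setting (x, y, z, w, v, u) = (1, 3, 3, 3, 2, 4) satisfies everything: constraint 1: y - x = 2; constraint 2: z - u = -1, and the others follow.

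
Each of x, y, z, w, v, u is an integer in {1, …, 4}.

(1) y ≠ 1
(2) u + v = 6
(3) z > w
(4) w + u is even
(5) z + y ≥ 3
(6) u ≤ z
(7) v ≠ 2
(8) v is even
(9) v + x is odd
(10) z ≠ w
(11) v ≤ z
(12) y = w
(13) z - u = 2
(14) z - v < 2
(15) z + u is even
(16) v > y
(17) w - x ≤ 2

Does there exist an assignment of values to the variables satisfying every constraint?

Satisfiable

Try x = 3, y = 2, z = 4, w = 2, v = 4, u = 2.
Check constraint 2: u + v = 6; constraint 5: z + y = 6; constraint 13: z - u = 2. The remaining constraints are straightforward to verify.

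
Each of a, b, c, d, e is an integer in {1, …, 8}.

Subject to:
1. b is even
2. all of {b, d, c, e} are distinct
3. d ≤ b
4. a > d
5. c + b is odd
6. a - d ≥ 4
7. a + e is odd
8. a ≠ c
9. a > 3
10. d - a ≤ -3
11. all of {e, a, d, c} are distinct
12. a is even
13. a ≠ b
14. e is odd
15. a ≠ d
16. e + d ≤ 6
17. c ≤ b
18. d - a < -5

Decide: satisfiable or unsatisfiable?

The assignment a = 8, b = 6, c = 1, d = 2, e = 3 works:
  constraint 6 holds since a - d = 6.
  constraint 10 holds since d - a = -6.
The rest check out directly.

Satisfiable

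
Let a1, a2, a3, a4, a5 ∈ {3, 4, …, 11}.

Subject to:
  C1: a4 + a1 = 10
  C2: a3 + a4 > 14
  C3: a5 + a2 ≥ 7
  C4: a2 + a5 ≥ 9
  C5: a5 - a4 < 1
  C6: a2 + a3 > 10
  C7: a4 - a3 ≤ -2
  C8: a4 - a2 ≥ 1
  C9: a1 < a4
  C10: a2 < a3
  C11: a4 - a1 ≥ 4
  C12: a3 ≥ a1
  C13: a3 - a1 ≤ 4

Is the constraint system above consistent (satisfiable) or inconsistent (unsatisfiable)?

Constraints 7, 11, and 13 give a4 − a1 ≥ 4, a1 − a3 ≥ -4, a3 − a4 ≥ 2.
Adding all 3 inequalities: the left sides telescope to 0, and the right sides sum to 4 + (-4) + 2 = 2. So 0 ≥ 2, which is false.

Unsatisfiable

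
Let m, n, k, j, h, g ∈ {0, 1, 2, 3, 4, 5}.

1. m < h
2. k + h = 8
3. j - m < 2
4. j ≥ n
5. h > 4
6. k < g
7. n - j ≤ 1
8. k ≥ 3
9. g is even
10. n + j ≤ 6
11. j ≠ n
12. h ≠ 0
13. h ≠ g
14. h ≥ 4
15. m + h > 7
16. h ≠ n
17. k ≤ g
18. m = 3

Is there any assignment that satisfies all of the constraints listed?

Satisfiable

One satisfying assignment is m = 3, n = 2, k = 3, j = 3, h = 5, g = 4.
For the less obvious constraints — constraint 2: k + h = 8; constraint 3: j - m = 0; constraint 7: n - j = -1 — and the others hold by inspection.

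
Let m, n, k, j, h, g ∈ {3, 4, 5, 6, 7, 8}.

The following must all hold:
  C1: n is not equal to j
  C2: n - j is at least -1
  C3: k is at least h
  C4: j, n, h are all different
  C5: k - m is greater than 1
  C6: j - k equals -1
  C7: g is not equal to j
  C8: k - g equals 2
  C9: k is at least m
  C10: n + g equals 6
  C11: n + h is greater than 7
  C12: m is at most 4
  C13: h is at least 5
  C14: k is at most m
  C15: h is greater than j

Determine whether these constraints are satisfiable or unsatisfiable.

Unsatisfiable

From constraints 3 and 13: k ≥ h and h ≥ 5, so k ≥ 5. From constraints 12 and 14: k ≤ m and m ≤ 4, so k ≤ 4. But 4 < 5, so no value of k works.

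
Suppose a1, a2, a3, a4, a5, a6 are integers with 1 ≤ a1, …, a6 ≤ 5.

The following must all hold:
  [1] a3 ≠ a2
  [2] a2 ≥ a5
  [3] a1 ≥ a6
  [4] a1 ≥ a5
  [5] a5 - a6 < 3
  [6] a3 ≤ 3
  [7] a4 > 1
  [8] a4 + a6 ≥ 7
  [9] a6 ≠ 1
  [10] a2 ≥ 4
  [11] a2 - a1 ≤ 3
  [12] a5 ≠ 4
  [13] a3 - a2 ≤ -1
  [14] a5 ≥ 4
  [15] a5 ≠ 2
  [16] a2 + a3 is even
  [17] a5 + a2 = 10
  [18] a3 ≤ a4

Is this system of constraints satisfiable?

Satisfiable

Setting (a1, a2, a3, a4, a5, a6) = (5, 5, 3, 5, 5, 3) satisfies everything: constraint 5: a5 - a6 = 2; constraint 8: a4 + a6 = 8; constraint 11: a2 - a1 = 0, and the others follow.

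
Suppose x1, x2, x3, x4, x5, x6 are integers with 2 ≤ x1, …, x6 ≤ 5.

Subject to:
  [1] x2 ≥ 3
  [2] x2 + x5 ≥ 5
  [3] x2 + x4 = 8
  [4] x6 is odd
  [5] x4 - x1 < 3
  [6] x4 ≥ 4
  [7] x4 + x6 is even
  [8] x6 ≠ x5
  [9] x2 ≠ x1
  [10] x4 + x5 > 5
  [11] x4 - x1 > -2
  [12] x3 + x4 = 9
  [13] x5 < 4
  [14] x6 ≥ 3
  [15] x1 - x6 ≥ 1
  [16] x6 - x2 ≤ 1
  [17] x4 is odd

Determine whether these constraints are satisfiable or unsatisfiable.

Satisfiable

One satisfying assignment is x1 = 5, x2 = 3, x3 = 4, x4 = 5, x5 = 2, x6 = 3.
For the less obvious constraints — constraint 2: x2 + x5 = 5; constraint 3: x2 + x4 = 8; constraint 5: x4 - x1 = 0 — and the others hold by inspection.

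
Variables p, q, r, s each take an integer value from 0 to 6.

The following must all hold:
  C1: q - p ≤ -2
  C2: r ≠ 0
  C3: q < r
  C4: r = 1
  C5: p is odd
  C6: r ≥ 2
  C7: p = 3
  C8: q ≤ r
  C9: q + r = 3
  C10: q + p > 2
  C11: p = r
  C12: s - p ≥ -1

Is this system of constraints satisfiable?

Unsatisfiable

Constraint 7 fixes p = 3 and constraint 4 fixes r = 1, but constraint 11 requires p = r. Since 3 ≠ 1, contradiction.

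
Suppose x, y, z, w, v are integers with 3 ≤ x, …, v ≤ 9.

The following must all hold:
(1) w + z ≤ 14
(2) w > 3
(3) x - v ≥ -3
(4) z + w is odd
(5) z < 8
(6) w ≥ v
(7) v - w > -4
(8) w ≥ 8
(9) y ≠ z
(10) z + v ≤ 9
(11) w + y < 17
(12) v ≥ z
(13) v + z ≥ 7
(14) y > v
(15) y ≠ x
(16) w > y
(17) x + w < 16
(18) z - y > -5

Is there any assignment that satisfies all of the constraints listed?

Take x = 5, y = 7, z = 3, w = 8, v = 6. Then constraint 1: w + z = 11; constraint 3: x - v = -1; constraint 7: v - w = -2, and every other listed constraint is also met.

Satisfiable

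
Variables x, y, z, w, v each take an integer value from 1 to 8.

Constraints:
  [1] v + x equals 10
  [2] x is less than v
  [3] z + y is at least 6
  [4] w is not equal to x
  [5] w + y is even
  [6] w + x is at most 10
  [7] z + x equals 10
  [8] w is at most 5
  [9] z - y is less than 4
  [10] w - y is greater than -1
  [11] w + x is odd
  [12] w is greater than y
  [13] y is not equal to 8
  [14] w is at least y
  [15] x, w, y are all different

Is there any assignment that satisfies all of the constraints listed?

Try x = 4, y = 3, z = 6, w = 5, v = 6.
Check constraint 1: v + x = 10; constraint 3: z + y = 9; constraint 6: w + x = 9. The remaining constraints are straightforward to verify.

Satisfiable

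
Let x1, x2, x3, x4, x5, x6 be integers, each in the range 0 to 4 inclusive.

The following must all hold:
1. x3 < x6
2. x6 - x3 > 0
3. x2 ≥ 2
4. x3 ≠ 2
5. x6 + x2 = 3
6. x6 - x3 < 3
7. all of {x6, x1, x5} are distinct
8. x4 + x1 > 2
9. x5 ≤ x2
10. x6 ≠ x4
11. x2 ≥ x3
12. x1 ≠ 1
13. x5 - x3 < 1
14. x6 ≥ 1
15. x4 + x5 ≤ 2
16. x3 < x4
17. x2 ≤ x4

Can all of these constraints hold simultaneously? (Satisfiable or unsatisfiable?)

Take x1 = 2, x2 = 2, x3 = 0, x4 = 2, x5 = 0, x6 = 1. Then constraint 2: x6 - x3 = 1; constraint 5: x6 + x2 = 3, and every other listed constraint is also met.

Satisfiable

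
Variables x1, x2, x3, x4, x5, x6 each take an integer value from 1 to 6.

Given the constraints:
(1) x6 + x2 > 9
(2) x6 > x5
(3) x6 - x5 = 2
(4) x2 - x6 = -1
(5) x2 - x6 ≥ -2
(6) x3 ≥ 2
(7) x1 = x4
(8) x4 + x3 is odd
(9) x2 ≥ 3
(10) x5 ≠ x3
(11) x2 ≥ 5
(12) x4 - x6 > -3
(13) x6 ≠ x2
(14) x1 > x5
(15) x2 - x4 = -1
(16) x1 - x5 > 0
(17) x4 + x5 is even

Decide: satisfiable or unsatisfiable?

One satisfying assignment is x1 = 6, x2 = 5, x3 = 5, x4 = 6, x5 = 4, x6 = 6.
For the less obvious constraints — constraint 1: x6 + x2 = 11; constraint 3: x6 - x5 = 2; constraint 4: x2 - x6 = -1 — and the others hold by inspection.

Satisfiable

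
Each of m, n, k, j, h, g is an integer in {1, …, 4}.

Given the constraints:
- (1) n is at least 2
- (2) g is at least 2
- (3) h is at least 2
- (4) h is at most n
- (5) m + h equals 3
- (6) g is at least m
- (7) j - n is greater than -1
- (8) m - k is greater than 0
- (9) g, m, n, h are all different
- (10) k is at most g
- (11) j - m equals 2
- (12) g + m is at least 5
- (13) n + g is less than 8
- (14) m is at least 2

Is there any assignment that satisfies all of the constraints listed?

Constraints 1, 2, 3, and 14 confine each of g, m, n, h to the 3 values {2, …, 4} (the domain already gives each ≤ 4).
Constraint 9 requires all 4 of them to be distinct, but only 3 values are available — impossible by the pigeonhole principle.

Unsatisfiable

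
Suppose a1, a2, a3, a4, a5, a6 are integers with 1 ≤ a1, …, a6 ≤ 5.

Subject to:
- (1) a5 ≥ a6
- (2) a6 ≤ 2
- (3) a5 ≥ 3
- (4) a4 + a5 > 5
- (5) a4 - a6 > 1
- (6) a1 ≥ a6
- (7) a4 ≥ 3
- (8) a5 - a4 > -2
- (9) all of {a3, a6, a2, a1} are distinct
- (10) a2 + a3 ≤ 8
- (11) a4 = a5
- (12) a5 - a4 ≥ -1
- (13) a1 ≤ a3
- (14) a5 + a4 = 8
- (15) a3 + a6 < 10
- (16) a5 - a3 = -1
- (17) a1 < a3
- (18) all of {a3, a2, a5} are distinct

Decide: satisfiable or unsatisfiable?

Satisfiable

The assignment a1 = 3, a2 = 1, a3 = 5, a4 = 4, a5 = 4, a6 = 2 works:
  constraint 4 holds since a4 + a5 = 8.
  constraint 5 holds since a4 - a6 = 2.
  constraint 8 holds since a5 - a4 = 0.
The rest check out directly.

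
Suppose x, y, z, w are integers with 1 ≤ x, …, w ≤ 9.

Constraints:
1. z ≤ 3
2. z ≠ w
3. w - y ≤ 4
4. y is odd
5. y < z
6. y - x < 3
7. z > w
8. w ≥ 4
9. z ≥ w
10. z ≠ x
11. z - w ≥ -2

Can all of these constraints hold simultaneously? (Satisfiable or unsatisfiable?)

Unsatisfiable

From constraints 8 and 9: z ≥ w and w ≥ 4, so z ≥ 4. From constraint 1: z ≤ 3. But 3 < 4, so no value of z works.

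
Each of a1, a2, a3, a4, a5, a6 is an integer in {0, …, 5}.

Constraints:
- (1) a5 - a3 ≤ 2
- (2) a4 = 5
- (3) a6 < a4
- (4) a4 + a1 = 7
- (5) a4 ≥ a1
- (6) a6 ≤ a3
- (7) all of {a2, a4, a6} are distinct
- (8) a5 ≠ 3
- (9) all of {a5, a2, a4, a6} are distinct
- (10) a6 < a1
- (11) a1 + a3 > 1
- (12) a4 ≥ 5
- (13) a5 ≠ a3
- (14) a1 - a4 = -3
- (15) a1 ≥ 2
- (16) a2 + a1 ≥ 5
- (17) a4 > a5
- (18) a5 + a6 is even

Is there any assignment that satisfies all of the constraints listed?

Try a1 = 2, a2 = 3, a3 = 0, a4 = 5, a5 = 2, a6 = 0.
Check constraint 1: a5 - a3 = 2; constraint 4: a4 + a1 = 7. The remaining constraints are straightforward to verify.

Satisfiable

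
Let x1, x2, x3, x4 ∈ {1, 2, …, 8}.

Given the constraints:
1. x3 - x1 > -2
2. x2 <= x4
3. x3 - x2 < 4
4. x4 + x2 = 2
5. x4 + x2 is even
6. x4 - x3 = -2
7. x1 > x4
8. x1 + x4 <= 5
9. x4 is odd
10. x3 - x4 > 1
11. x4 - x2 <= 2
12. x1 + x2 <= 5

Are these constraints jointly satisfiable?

Satisfiable

The assignment x1 = 3, x2 = 1, x3 = 3, x4 = 1 works:
  constraint 1 holds since x3 - x1 = 0.
  constraint 3 holds since x3 - x2 = 2.
  constraint 4 holds since x4 + x2 = 2.
The rest check out directly.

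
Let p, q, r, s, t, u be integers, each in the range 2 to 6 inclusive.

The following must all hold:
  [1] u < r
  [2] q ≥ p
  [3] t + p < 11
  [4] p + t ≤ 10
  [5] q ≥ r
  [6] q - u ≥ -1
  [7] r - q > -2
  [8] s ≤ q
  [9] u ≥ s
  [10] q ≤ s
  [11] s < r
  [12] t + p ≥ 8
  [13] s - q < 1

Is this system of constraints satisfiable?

Constraints 1, 5, 9, and 10 give u < r, r ≤ q, q ≤ s, s ≤ u. Chaining: u < r ≤ q ≤ s ≤ u, which forces u < u — impossible.

Unsatisfiable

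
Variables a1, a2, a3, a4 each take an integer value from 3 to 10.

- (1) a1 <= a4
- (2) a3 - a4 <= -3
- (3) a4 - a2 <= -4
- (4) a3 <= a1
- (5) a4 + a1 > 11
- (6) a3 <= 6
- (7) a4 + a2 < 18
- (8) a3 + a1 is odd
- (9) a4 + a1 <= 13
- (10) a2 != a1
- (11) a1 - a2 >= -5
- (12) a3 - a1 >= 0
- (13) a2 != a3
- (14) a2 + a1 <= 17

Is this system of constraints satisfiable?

Constraints 2, 3, 11, and 12 give a4 − a3 ≥ 3, a3 − a1 ≥ 0, a1 − a2 ≥ -5, a2 − a4 ≥ 4.
Adding all 4 inequalities: the left sides telescope to 0, and the right sides sum to 3 + 0 + (-5) + 4 = 2. So 0 ≥ 2, which is false.

Unsatisfiable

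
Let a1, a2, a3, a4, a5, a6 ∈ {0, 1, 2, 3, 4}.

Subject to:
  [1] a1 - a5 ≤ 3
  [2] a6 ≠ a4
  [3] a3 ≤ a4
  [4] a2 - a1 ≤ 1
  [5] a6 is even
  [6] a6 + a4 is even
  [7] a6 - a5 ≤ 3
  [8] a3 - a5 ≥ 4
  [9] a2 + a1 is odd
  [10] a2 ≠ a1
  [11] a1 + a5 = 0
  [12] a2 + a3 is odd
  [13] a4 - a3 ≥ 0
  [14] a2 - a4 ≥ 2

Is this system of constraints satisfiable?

Unsatisfiable

Constraints 1, 4, 8, 13, and 14 give a5 − a1 ≥ -3, a1 − a2 ≥ -1, a2 − a4 ≥ 2, a4 − a3 ≥ 0, a3 − a5 ≥ 4.
Adding all 5 inequalities: the left sides telescope to 0, and the right sides sum to (-3) + (-1) + 2 + 0 + 4 = 2. So 0 ≥ 2, which is false.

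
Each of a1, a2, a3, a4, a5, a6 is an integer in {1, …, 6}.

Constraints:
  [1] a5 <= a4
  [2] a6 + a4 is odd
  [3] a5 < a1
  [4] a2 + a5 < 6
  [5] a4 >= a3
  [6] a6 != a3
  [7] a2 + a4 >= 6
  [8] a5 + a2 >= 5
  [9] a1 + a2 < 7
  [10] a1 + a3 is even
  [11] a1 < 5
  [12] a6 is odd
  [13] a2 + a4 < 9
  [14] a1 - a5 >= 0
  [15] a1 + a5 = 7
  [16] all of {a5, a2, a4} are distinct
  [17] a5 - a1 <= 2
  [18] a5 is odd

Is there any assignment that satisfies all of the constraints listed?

Satisfiable

Setting (a1, a2, a3, a4, a5, a6) = (4, 2, 4, 6, 3, 1) satisfies everything: constraint 4: a2 + a5 = 5; constraint 7: a2 + a4 = 8; constraint 8: a5 + a2 = 5, and the others follow.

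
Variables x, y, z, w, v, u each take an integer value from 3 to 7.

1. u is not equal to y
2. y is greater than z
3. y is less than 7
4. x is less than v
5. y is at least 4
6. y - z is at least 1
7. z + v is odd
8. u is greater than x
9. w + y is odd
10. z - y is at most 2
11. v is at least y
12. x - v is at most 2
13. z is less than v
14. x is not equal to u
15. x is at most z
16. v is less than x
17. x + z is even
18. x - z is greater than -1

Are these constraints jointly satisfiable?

Unsatisfiable

Constraints 2, 11, 15, and 16 give v < x, x ≤ z, z < y, y ≤ v. Chaining: v < x ≤ z < y ≤ v, which forces v < v — impossible.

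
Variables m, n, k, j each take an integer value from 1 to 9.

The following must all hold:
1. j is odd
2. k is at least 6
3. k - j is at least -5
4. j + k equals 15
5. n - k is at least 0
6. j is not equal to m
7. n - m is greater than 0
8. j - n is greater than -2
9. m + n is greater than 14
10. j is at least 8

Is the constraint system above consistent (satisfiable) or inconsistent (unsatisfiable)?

Try m = 7, n = 9, k = 6, j = 9.
Check constraint 3: k - j = -3; constraint 4: j + k = 15. The remaining constraints are straightforward to verify.

Satisfiable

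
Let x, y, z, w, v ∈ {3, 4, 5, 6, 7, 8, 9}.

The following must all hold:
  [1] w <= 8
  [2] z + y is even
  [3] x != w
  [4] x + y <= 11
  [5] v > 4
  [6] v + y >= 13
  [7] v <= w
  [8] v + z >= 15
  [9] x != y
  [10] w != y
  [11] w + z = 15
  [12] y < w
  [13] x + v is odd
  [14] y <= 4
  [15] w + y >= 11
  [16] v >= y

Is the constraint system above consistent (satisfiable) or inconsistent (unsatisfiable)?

Unsatisfiable

From constraints 1 and 7: v ≤ w ≤ 8. From constraint 14: y ≤ 4. Hence v + y ≤ 12. But constraint 6 requires v + y ≥ 13, and 13 > 12. Contradiction.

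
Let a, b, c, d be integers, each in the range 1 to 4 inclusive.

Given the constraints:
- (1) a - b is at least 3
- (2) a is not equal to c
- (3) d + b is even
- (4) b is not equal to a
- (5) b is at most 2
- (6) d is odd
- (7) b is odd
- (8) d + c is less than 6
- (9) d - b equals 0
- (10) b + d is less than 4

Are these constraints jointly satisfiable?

The assignment a = 4, b = 1, c = 2, d = 1 works:
  constraint 1 holds since a - b = 3.
  constraint 8 holds since d + c = 3.
The rest check out directly.

Satisfiable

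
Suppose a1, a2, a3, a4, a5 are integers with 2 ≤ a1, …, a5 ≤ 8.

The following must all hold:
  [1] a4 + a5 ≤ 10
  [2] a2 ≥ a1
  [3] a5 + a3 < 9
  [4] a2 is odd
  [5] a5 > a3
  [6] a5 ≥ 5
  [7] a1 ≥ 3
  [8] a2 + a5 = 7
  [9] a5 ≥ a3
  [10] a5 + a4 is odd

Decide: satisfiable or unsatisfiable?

From constraints 2 and 7: a2 ≥ a1 ≥ 3. From constraint 6: a5 ≥ 5. Hence a2 + a5 ≥ 8. But constraint 8 requires a2 + a5 = 7, and 7 < 8. Contradiction.

Unsatisfiable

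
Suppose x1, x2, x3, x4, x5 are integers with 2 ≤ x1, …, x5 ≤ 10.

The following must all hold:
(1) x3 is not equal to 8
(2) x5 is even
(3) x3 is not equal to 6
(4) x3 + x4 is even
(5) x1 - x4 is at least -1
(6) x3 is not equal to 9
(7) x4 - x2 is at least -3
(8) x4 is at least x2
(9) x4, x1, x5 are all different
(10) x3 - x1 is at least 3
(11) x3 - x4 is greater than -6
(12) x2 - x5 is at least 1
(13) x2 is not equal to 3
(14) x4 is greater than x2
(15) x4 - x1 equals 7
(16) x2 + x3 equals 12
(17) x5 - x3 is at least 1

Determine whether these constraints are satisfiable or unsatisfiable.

Unsatisfiable

Constraints 5, 7, 10, 12, and 17 give x4 − x2 ≥ -3, x2 − x5 ≥ 1, x5 − x3 ≥ 1, x3 − x1 ≥ 3, x1 − x4 ≥ -1.
Adding all 5 inequalities: the left sides telescope to 0, and the right sides sum to (-3) + 1 + 1 + 3 + (-1) = 1. So 0 ≥ 1, which is false.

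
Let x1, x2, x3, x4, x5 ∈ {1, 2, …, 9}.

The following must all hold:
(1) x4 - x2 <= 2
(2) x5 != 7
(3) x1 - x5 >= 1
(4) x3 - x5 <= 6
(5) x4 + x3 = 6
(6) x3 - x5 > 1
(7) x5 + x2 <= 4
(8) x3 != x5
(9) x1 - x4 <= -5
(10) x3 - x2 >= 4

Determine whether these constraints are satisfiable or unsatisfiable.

Unsatisfiable

Constraints 1, 3, 4, 9, and 10 give x4 − x1 ≥ 5, x1 − x5 ≥ 1, x5 − x3 ≥ -6, x3 − x2 ≥ 4, x2 − x4 ≥ -2.
Adding all 5 inequalities: the left sides telescope to 0, and the right sides sum to 5 + 1 + (-6) + 4 + (-2) = 2. So 0 ≥ 2, which is false.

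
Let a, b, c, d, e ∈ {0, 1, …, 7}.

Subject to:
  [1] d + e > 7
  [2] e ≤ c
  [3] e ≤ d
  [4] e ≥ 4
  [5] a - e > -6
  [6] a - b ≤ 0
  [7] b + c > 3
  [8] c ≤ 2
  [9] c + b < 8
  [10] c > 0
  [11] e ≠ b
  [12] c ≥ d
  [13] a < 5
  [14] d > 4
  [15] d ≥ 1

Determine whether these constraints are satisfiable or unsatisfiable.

Unsatisfiable

From constraints 3 and 4: d ≥ e and e ≥ 4, so d ≥ 4. From constraints 8 and 12: d ≤ c and c ≤ 2, so d ≤ 2. But 2 < 4, so no value of d works.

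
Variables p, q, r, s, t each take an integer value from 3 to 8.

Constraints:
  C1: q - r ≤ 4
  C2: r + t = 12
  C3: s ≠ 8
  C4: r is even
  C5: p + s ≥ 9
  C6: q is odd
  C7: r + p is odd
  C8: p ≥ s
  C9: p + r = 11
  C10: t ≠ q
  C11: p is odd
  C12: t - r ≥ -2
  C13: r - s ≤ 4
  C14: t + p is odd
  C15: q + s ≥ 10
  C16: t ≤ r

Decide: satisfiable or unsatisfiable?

Take p = 5, q = 7, r = 6, s = 5, t = 6. Then constraint 1: q - r = 1; constraint 2: r + t = 12; constraint 5: p + s = 10, and every other listed constraint is also met.

Satisfiable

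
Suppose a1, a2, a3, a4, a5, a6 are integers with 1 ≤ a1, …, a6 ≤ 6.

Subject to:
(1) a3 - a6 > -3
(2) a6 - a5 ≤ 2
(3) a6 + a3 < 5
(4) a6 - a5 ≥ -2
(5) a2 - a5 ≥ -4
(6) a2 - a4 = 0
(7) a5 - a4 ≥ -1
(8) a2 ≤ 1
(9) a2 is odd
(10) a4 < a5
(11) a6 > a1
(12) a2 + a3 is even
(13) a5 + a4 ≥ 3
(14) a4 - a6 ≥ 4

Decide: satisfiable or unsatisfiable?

Constraints 4, 7, and 14 give a6 − a5 ≥ -2, a5 − a4 ≥ -1, a4 − a6 ≥ 4.
Adding all 3 inequalities: the left sides telescope to 0, and the right sides sum to (-2) + (-1) + 4 = 1. So 0 ≥ 1, which is false.

Unsatisfiable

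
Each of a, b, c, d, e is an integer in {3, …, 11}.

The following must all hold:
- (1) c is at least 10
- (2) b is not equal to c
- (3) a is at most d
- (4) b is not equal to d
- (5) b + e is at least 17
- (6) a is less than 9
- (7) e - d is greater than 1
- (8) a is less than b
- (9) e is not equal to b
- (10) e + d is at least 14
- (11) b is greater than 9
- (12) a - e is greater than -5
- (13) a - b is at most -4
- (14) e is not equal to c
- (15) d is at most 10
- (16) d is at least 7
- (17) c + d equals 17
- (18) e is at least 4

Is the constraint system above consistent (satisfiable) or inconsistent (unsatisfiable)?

Satisfiable

The assignment a = 5, b = 11, c = 10, d = 7, e = 9 works:
  constraint 5 holds since b + e = 20.
  constraint 7 holds since e - d = 2.
The rest check out directly.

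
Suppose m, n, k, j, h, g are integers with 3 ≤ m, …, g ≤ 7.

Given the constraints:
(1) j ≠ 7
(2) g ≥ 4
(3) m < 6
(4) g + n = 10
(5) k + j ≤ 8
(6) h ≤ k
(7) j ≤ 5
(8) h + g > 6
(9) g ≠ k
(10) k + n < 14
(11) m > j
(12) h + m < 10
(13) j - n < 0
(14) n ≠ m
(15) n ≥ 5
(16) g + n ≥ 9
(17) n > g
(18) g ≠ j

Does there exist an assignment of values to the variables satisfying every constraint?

Take m = 5, n = 6, k = 5, j = 3, h = 3, g = 4. Then constraint 4: g + n = 10; constraint 5: k + j = 8, and every other listed constraint is also met.

Satisfiable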